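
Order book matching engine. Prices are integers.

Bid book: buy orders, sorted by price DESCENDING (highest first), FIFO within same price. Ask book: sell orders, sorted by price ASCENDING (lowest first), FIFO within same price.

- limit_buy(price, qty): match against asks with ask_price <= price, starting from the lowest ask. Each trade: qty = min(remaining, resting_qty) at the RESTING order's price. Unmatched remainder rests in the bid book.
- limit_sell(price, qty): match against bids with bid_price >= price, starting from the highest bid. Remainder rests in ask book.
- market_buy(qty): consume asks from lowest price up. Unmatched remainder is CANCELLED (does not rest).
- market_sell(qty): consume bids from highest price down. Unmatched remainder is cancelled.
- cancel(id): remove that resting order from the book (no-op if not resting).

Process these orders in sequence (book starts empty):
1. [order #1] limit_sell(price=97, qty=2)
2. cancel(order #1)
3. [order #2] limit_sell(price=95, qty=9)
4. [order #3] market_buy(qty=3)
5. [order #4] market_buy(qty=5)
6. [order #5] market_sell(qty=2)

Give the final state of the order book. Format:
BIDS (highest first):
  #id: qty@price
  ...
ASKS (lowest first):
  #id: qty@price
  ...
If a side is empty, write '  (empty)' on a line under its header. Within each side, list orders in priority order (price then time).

After op 1 [order #1] limit_sell(price=97, qty=2): fills=none; bids=[-] asks=[#1:2@97]
After op 2 cancel(order #1): fills=none; bids=[-] asks=[-]
After op 3 [order #2] limit_sell(price=95, qty=9): fills=none; bids=[-] asks=[#2:9@95]
After op 4 [order #3] market_buy(qty=3): fills=#3x#2:3@95; bids=[-] asks=[#2:6@95]
After op 5 [order #4] market_buy(qty=5): fills=#4x#2:5@95; bids=[-] asks=[#2:1@95]
After op 6 [order #5] market_sell(qty=2): fills=none; bids=[-] asks=[#2:1@95]

Answer: BIDS (highest first):
  (empty)
ASKS (lowest first):
  #2: 1@95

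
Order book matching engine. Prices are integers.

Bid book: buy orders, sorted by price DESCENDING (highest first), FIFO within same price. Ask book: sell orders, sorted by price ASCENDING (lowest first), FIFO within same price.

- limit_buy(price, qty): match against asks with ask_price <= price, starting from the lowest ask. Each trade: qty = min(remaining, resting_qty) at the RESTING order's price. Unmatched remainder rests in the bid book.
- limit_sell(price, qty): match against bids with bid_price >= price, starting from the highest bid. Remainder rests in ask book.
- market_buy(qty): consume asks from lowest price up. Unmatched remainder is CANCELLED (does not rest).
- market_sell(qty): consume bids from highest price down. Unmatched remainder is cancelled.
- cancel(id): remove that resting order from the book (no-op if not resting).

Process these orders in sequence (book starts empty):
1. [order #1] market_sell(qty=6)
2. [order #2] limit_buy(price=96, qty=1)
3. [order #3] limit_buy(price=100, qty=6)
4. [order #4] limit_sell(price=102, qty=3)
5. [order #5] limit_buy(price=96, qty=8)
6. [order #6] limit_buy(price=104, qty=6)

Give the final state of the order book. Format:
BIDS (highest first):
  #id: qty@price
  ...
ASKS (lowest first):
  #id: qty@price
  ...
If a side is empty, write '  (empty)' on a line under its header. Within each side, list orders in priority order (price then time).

Answer: BIDS (highest first):
  #6: 3@104
  #3: 6@100
  #2: 1@96
  #5: 8@96
ASKS (lowest first):
  (empty)

Derivation:
After op 1 [order #1] market_sell(qty=6): fills=none; bids=[-] asks=[-]
After op 2 [order #2] limit_buy(price=96, qty=1): fills=none; bids=[#2:1@96] asks=[-]
After op 3 [order #3] limit_buy(price=100, qty=6): fills=none; bids=[#3:6@100 #2:1@96] asks=[-]
After op 4 [order #4] limit_sell(price=102, qty=3): fills=none; bids=[#3:6@100 #2:1@96] asks=[#4:3@102]
After op 5 [order #5] limit_buy(price=96, qty=8): fills=none; bids=[#3:6@100 #2:1@96 #5:8@96] asks=[#4:3@102]
After op 6 [order #6] limit_buy(price=104, qty=6): fills=#6x#4:3@102; bids=[#6:3@104 #3:6@100 #2:1@96 #5:8@96] asks=[-]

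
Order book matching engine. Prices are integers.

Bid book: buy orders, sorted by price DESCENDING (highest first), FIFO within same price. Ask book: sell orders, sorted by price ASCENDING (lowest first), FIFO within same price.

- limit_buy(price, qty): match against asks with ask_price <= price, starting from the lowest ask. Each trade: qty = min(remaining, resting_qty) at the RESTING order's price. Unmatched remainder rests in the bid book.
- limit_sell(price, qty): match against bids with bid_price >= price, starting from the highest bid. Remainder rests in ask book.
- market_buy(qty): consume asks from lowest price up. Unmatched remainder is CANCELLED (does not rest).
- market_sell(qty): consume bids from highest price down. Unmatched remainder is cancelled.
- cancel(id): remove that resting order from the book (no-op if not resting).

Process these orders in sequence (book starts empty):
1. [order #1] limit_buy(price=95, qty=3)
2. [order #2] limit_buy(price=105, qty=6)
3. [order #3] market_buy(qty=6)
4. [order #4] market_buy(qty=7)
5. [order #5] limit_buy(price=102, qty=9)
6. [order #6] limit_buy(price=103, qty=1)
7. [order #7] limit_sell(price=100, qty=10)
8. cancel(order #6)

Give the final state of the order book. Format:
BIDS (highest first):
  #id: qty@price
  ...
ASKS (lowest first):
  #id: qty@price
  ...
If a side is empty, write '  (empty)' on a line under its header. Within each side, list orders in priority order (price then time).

Answer: BIDS (highest first):
  #5: 6@102
  #1: 3@95
ASKS (lowest first):
  (empty)

Derivation:
After op 1 [order #1] limit_buy(price=95, qty=3): fills=none; bids=[#1:3@95] asks=[-]
After op 2 [order #2] limit_buy(price=105, qty=6): fills=none; bids=[#2:6@105 #1:3@95] asks=[-]
After op 3 [order #3] market_buy(qty=6): fills=none; bids=[#2:6@105 #1:3@95] asks=[-]
After op 4 [order #4] market_buy(qty=7): fills=none; bids=[#2:6@105 #1:3@95] asks=[-]
After op 5 [order #5] limit_buy(price=102, qty=9): fills=none; bids=[#2:6@105 #5:9@102 #1:3@95] asks=[-]
After op 6 [order #6] limit_buy(price=103, qty=1): fills=none; bids=[#2:6@105 #6:1@103 #5:9@102 #1:3@95] asks=[-]
After op 7 [order #7] limit_sell(price=100, qty=10): fills=#2x#7:6@105 #6x#7:1@103 #5x#7:3@102; bids=[#5:6@102 #1:3@95] asks=[-]
After op 8 cancel(order #6): fills=none; bids=[#5:6@102 #1:3@95] asks=[-]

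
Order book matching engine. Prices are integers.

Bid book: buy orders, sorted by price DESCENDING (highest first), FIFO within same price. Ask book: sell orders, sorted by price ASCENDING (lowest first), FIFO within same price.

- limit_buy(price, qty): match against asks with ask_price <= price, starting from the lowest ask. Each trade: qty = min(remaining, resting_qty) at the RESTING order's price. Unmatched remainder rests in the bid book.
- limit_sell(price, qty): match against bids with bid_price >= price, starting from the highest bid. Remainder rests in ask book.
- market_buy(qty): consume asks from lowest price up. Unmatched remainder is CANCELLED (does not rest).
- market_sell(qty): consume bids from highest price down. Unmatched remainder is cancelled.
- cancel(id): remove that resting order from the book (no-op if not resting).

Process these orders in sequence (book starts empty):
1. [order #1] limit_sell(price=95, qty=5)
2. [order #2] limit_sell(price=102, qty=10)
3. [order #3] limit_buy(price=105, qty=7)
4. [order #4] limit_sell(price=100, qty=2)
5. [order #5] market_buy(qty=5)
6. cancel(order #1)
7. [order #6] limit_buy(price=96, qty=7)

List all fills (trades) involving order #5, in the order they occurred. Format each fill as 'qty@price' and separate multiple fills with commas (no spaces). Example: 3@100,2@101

After op 1 [order #1] limit_sell(price=95, qty=5): fills=none; bids=[-] asks=[#1:5@95]
After op 2 [order #2] limit_sell(price=102, qty=10): fills=none; bids=[-] asks=[#1:5@95 #2:10@102]
After op 3 [order #3] limit_buy(price=105, qty=7): fills=#3x#1:5@95 #3x#2:2@102; bids=[-] asks=[#2:8@102]
After op 4 [order #4] limit_sell(price=100, qty=2): fills=none; bids=[-] asks=[#4:2@100 #2:8@102]
After op 5 [order #5] market_buy(qty=5): fills=#5x#4:2@100 #5x#2:3@102; bids=[-] asks=[#2:5@102]
After op 6 cancel(order #1): fills=none; bids=[-] asks=[#2:5@102]
After op 7 [order #6] limit_buy(price=96, qty=7): fills=none; bids=[#6:7@96] asks=[#2:5@102]

Answer: 2@100,3@102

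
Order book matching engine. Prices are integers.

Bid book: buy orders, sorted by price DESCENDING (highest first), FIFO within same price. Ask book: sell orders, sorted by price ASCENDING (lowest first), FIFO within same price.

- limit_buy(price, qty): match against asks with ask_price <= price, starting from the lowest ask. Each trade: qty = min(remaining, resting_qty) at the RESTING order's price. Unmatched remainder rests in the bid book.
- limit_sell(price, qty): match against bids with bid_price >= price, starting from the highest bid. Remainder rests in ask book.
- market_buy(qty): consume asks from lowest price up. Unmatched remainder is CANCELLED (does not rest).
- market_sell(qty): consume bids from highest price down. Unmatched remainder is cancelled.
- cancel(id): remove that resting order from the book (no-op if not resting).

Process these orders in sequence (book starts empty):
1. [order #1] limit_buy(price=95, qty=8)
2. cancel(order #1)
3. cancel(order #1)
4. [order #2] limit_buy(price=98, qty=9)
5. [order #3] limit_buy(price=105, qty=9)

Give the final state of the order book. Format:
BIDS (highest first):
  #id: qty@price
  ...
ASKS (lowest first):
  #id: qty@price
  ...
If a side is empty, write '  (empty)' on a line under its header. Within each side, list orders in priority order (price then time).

Answer: BIDS (highest first):
  #3: 9@105
  #2: 9@98
ASKS (lowest first):
  (empty)

Derivation:
After op 1 [order #1] limit_buy(price=95, qty=8): fills=none; bids=[#1:8@95] asks=[-]
After op 2 cancel(order #1): fills=none; bids=[-] asks=[-]
After op 3 cancel(order #1): fills=none; bids=[-] asks=[-]
After op 4 [order #2] limit_buy(price=98, qty=9): fills=none; bids=[#2:9@98] asks=[-]
After op 5 [order #3] limit_buy(price=105, qty=9): fills=none; bids=[#3:9@105 #2:9@98] asks=[-]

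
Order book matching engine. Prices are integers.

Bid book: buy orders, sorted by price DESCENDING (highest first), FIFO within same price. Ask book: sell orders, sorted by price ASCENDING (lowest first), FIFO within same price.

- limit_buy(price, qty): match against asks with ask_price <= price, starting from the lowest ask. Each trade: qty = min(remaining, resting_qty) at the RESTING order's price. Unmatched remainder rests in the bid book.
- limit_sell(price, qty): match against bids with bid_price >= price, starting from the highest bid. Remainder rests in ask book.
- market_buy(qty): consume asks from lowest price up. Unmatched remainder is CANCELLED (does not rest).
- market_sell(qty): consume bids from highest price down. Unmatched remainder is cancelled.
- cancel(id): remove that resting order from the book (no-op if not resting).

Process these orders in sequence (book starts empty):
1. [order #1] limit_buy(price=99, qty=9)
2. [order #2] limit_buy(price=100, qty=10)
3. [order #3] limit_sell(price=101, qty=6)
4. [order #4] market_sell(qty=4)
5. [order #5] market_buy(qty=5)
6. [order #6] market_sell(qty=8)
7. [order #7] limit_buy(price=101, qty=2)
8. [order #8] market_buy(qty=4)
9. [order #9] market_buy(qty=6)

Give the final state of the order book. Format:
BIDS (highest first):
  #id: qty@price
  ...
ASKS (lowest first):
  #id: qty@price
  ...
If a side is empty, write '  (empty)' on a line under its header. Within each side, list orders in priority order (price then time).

After op 1 [order #1] limit_buy(price=99, qty=9): fills=none; bids=[#1:9@99] asks=[-]
After op 2 [order #2] limit_buy(price=100, qty=10): fills=none; bids=[#2:10@100 #1:9@99] asks=[-]
After op 3 [order #3] limit_sell(price=101, qty=6): fills=none; bids=[#2:10@100 #1:9@99] asks=[#3:6@101]
After op 4 [order #4] market_sell(qty=4): fills=#2x#4:4@100; bids=[#2:6@100 #1:9@99] asks=[#3:6@101]
After op 5 [order #5] market_buy(qty=5): fills=#5x#3:5@101; bids=[#2:6@100 #1:9@99] asks=[#3:1@101]
After op 6 [order #6] market_sell(qty=8): fills=#2x#6:6@100 #1x#6:2@99; bids=[#1:7@99] asks=[#3:1@101]
After op 7 [order #7] limit_buy(price=101, qty=2): fills=#7x#3:1@101; bids=[#7:1@101 #1:7@99] asks=[-]
After op 8 [order #8] market_buy(qty=4): fills=none; bids=[#7:1@101 #1:7@99] asks=[-]
After op 9 [order #9] market_buy(qty=6): fills=none; bids=[#7:1@101 #1:7@99] asks=[-]

Answer: BIDS (highest first):
  #7: 1@101
  #1: 7@99
ASKS (lowest first):
  (empty)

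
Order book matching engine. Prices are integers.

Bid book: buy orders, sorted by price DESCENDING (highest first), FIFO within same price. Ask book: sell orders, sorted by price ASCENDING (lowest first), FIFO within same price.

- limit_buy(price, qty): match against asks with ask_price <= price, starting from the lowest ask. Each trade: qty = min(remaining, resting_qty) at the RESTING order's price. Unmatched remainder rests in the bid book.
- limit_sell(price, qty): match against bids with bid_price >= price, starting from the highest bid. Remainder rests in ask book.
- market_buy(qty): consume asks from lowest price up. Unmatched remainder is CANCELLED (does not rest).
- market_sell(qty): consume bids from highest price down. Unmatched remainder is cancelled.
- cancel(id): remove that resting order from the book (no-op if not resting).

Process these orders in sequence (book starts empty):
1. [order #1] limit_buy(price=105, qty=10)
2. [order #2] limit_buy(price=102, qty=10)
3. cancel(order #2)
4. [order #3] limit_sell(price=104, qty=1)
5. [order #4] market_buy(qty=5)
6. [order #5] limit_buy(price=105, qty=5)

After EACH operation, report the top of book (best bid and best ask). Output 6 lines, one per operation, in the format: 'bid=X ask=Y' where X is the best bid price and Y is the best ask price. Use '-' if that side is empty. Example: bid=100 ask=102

Answer: bid=105 ask=-
bid=105 ask=-
bid=105 ask=-
bid=105 ask=-
bid=105 ask=-
bid=105 ask=-

Derivation:
After op 1 [order #1] limit_buy(price=105, qty=10): fills=none; bids=[#1:10@105] asks=[-]
After op 2 [order #2] limit_buy(price=102, qty=10): fills=none; bids=[#1:10@105 #2:10@102] asks=[-]
After op 3 cancel(order #2): fills=none; bids=[#1:10@105] asks=[-]
After op 4 [order #3] limit_sell(price=104, qty=1): fills=#1x#3:1@105; bids=[#1:9@105] asks=[-]
After op 5 [order #4] market_buy(qty=5): fills=none; bids=[#1:9@105] asks=[-]
After op 6 [order #5] limit_buy(price=105, qty=5): fills=none; bids=[#1:9@105 #5:5@105] asks=[-]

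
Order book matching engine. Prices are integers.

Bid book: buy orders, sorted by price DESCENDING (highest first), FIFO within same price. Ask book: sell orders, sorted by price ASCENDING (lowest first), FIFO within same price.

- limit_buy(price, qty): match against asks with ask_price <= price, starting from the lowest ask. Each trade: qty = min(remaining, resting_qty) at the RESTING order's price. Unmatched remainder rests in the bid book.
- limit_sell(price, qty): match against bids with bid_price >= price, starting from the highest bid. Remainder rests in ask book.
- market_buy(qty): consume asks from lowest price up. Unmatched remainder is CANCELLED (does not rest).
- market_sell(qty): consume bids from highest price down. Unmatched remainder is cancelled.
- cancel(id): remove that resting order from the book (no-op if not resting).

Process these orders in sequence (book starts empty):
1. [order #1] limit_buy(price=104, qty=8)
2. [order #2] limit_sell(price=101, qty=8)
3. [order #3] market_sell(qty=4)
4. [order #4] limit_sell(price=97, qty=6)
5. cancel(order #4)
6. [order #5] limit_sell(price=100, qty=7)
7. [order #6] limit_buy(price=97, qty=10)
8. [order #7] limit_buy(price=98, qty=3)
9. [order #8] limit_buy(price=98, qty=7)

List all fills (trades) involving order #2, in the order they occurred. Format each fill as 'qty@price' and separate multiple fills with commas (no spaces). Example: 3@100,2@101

After op 1 [order #1] limit_buy(price=104, qty=8): fills=none; bids=[#1:8@104] asks=[-]
After op 2 [order #2] limit_sell(price=101, qty=8): fills=#1x#2:8@104; bids=[-] asks=[-]
After op 3 [order #3] market_sell(qty=4): fills=none; bids=[-] asks=[-]
After op 4 [order #4] limit_sell(price=97, qty=6): fills=none; bids=[-] asks=[#4:6@97]
After op 5 cancel(order #4): fills=none; bids=[-] asks=[-]
After op 6 [order #5] limit_sell(price=100, qty=7): fills=none; bids=[-] asks=[#5:7@100]
After op 7 [order #6] limit_buy(price=97, qty=10): fills=none; bids=[#6:10@97] asks=[#5:7@100]
After op 8 [order #7] limit_buy(price=98, qty=3): fills=none; bids=[#7:3@98 #6:10@97] asks=[#5:7@100]
After op 9 [order #8] limit_buy(price=98, qty=7): fills=none; bids=[#7:3@98 #8:7@98 #6:10@97] asks=[#5:7@100]

Answer: 8@104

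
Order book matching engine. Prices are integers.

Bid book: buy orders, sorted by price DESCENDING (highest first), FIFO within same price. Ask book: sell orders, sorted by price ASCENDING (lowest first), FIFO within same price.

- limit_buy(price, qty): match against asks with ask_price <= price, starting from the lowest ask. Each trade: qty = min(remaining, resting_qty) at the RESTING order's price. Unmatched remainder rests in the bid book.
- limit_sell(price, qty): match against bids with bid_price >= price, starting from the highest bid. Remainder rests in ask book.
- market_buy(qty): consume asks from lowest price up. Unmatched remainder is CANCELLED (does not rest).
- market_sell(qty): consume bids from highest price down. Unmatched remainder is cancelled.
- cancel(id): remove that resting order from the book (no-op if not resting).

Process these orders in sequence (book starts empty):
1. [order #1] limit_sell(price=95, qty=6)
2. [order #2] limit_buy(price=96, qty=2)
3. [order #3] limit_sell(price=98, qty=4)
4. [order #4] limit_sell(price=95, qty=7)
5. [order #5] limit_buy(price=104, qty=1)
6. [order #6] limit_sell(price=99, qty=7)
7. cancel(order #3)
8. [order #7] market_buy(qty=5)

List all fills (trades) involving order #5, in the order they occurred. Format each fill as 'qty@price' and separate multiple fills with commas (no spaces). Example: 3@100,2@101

Answer: 1@95

Derivation:
After op 1 [order #1] limit_sell(price=95, qty=6): fills=none; bids=[-] asks=[#1:6@95]
After op 2 [order #2] limit_buy(price=96, qty=2): fills=#2x#1:2@95; bids=[-] asks=[#1:4@95]
After op 3 [order #3] limit_sell(price=98, qty=4): fills=none; bids=[-] asks=[#1:4@95 #3:4@98]
After op 4 [order #4] limit_sell(price=95, qty=7): fills=none; bids=[-] asks=[#1:4@95 #4:7@95 #3:4@98]
After op 5 [order #5] limit_buy(price=104, qty=1): fills=#5x#1:1@95; bids=[-] asks=[#1:3@95 #4:7@95 #3:4@98]
After op 6 [order #6] limit_sell(price=99, qty=7): fills=none; bids=[-] asks=[#1:3@95 #4:7@95 #3:4@98 #6:7@99]
After op 7 cancel(order #3): fills=none; bids=[-] asks=[#1:3@95 #4:7@95 #6:7@99]
After op 8 [order #7] market_buy(qty=5): fills=#7x#1:3@95 #7x#4:2@95; bids=[-] asks=[#4:5@95 #6:7@99]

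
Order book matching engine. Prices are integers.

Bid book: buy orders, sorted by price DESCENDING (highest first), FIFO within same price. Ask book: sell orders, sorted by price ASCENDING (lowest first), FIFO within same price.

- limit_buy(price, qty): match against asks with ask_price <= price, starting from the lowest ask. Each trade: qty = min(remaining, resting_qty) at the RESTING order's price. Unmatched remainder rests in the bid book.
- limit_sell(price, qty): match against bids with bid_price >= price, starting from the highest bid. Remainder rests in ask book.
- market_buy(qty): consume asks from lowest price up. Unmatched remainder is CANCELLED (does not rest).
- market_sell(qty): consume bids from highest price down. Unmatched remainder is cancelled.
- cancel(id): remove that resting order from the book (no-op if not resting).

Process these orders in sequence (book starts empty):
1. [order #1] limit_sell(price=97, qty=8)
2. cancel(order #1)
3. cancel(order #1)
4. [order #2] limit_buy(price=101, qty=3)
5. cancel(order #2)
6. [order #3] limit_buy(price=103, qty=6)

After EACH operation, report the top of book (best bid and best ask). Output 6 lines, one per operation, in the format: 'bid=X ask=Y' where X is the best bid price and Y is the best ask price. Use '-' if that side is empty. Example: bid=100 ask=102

Answer: bid=- ask=97
bid=- ask=-
bid=- ask=-
bid=101 ask=-
bid=- ask=-
bid=103 ask=-

Derivation:
After op 1 [order #1] limit_sell(price=97, qty=8): fills=none; bids=[-] asks=[#1:8@97]
After op 2 cancel(order #1): fills=none; bids=[-] asks=[-]
After op 3 cancel(order #1): fills=none; bids=[-] asks=[-]
After op 4 [order #2] limit_buy(price=101, qty=3): fills=none; bids=[#2:3@101] asks=[-]
After op 5 cancel(order #2): fills=none; bids=[-] asks=[-]
After op 6 [order #3] limit_buy(price=103, qty=6): fills=none; bids=[#3:6@103] asks=[-]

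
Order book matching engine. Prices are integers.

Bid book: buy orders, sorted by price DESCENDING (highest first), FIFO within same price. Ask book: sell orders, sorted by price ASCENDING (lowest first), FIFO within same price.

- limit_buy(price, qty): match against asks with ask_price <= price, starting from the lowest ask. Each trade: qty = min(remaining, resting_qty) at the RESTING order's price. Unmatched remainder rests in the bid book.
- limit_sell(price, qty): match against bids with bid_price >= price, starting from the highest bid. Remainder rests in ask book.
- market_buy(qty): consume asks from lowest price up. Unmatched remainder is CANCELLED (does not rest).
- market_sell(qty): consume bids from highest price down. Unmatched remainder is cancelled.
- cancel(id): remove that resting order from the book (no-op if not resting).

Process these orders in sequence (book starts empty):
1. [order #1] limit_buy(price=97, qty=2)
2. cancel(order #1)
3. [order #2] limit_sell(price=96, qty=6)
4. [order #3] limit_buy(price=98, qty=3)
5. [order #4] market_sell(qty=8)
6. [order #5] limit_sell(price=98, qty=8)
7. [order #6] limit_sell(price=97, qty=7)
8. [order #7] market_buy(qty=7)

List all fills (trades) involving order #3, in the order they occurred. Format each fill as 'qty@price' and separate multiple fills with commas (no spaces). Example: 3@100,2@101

After op 1 [order #1] limit_buy(price=97, qty=2): fills=none; bids=[#1:2@97] asks=[-]
After op 2 cancel(order #1): fills=none; bids=[-] asks=[-]
After op 3 [order #2] limit_sell(price=96, qty=6): fills=none; bids=[-] asks=[#2:6@96]
After op 4 [order #3] limit_buy(price=98, qty=3): fills=#3x#2:3@96; bids=[-] asks=[#2:3@96]
After op 5 [order #4] market_sell(qty=8): fills=none; bids=[-] asks=[#2:3@96]
After op 6 [order #5] limit_sell(price=98, qty=8): fills=none; bids=[-] asks=[#2:3@96 #5:8@98]
After op 7 [order #6] limit_sell(price=97, qty=7): fills=none; bids=[-] asks=[#2:3@96 #6:7@97 #5:8@98]
After op 8 [order #7] market_buy(qty=7): fills=#7x#2:3@96 #7x#6:4@97; bids=[-] asks=[#6:3@97 #5:8@98]

Answer: 3@96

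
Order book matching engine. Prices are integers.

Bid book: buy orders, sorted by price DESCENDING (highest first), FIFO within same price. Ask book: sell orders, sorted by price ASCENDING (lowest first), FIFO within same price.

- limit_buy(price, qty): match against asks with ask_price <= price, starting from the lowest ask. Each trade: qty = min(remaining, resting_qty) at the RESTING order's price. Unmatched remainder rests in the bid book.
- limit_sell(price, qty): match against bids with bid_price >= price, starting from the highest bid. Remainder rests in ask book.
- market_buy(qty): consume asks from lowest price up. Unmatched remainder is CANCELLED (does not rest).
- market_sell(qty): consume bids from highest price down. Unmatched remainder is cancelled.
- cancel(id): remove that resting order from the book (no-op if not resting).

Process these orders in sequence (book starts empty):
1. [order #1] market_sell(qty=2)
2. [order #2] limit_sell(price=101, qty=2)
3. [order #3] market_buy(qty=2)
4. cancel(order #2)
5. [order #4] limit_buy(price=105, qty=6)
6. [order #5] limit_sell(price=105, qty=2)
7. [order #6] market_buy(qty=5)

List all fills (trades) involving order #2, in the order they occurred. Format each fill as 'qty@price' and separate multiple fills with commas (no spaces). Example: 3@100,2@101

After op 1 [order #1] market_sell(qty=2): fills=none; bids=[-] asks=[-]
After op 2 [order #2] limit_sell(price=101, qty=2): fills=none; bids=[-] asks=[#2:2@101]
After op 3 [order #3] market_buy(qty=2): fills=#3x#2:2@101; bids=[-] asks=[-]
After op 4 cancel(order #2): fills=none; bids=[-] asks=[-]
After op 5 [order #4] limit_buy(price=105, qty=6): fills=none; bids=[#4:6@105] asks=[-]
After op 6 [order #5] limit_sell(price=105, qty=2): fills=#4x#5:2@105; bids=[#4:4@105] asks=[-]
After op 7 [order #6] market_buy(qty=5): fills=none; bids=[#4:4@105] asks=[-]

Answer: 2@101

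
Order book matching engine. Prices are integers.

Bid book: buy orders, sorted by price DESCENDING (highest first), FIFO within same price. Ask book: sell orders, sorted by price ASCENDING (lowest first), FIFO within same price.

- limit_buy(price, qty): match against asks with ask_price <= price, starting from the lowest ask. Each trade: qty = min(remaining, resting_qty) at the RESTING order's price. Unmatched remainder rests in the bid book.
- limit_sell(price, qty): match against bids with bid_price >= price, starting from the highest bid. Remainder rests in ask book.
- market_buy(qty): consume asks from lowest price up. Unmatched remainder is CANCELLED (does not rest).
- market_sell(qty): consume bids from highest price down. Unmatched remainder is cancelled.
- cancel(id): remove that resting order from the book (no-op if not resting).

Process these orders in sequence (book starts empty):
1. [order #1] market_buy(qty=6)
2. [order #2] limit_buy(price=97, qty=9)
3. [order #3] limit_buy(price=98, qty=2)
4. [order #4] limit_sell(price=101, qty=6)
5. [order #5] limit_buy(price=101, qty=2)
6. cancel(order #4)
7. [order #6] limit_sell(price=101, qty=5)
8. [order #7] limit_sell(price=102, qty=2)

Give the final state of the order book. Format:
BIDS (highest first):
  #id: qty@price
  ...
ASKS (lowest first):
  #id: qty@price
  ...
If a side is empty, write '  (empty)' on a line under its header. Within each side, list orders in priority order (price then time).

After op 1 [order #1] market_buy(qty=6): fills=none; bids=[-] asks=[-]
After op 2 [order #2] limit_buy(price=97, qty=9): fills=none; bids=[#2:9@97] asks=[-]
After op 3 [order #3] limit_buy(price=98, qty=2): fills=none; bids=[#3:2@98 #2:9@97] asks=[-]
After op 4 [order #4] limit_sell(price=101, qty=6): fills=none; bids=[#3:2@98 #2:9@97] asks=[#4:6@101]
After op 5 [order #5] limit_buy(price=101, qty=2): fills=#5x#4:2@101; bids=[#3:2@98 #2:9@97] asks=[#4:4@101]
After op 6 cancel(order #4): fills=none; bids=[#3:2@98 #2:9@97] asks=[-]
After op 7 [order #6] limit_sell(price=101, qty=5): fills=none; bids=[#3:2@98 #2:9@97] asks=[#6:5@101]
After op 8 [order #7] limit_sell(price=102, qty=2): fills=none; bids=[#3:2@98 #2:9@97] asks=[#6:5@101 #7:2@102]

Answer: BIDS (highest first):
  #3: 2@98
  #2: 9@97
ASKS (lowest first):
  #6: 5@101
  #7: 2@102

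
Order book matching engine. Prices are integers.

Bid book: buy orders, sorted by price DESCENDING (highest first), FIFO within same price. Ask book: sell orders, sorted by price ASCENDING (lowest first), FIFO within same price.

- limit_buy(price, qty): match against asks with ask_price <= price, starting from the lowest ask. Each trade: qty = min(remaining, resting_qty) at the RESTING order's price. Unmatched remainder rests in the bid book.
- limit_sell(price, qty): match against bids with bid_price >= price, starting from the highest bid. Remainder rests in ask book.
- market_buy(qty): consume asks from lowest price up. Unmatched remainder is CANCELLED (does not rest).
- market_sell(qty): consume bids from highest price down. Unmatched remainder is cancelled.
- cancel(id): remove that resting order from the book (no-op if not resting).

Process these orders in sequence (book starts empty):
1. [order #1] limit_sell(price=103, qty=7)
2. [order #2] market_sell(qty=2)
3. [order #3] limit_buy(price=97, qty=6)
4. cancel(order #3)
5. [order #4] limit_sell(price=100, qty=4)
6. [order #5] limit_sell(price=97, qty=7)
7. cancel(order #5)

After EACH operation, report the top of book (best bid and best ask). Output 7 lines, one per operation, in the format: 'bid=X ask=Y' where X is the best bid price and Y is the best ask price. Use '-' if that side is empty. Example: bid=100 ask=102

After op 1 [order #1] limit_sell(price=103, qty=7): fills=none; bids=[-] asks=[#1:7@103]
After op 2 [order #2] market_sell(qty=2): fills=none; bids=[-] asks=[#1:7@103]
After op 3 [order #3] limit_buy(price=97, qty=6): fills=none; bids=[#3:6@97] asks=[#1:7@103]
After op 4 cancel(order #3): fills=none; bids=[-] asks=[#1:7@103]
After op 5 [order #4] limit_sell(price=100, qty=4): fills=none; bids=[-] asks=[#4:4@100 #1:7@103]
After op 6 [order #5] limit_sell(price=97, qty=7): fills=none; bids=[-] asks=[#5:7@97 #4:4@100 #1:7@103]
After op 7 cancel(order #5): fills=none; bids=[-] asks=[#4:4@100 #1:7@103]

Answer: bid=- ask=103
bid=- ask=103
bid=97 ask=103
bid=- ask=103
bid=- ask=100
bid=- ask=97
bid=- ask=100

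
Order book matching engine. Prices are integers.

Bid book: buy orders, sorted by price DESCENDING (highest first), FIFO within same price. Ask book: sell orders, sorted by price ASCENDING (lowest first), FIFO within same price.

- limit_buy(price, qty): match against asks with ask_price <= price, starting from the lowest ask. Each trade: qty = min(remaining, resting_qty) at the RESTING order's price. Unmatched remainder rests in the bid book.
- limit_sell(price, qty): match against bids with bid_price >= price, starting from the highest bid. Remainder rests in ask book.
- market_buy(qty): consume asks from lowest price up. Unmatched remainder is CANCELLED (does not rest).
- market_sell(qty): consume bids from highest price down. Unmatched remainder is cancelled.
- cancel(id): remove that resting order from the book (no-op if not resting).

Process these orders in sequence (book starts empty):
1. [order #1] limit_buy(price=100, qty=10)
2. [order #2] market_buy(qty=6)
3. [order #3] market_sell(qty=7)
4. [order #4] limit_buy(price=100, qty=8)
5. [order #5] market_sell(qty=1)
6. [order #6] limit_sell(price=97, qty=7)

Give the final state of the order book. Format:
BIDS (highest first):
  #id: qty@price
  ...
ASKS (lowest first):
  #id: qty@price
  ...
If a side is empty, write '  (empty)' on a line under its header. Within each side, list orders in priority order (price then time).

Answer: BIDS (highest first):
  #4: 3@100
ASKS (lowest first):
  (empty)

Derivation:
After op 1 [order #1] limit_buy(price=100, qty=10): fills=none; bids=[#1:10@100] asks=[-]
After op 2 [order #2] market_buy(qty=6): fills=none; bids=[#1:10@100] asks=[-]
After op 3 [order #3] market_sell(qty=7): fills=#1x#3:7@100; bids=[#1:3@100] asks=[-]
After op 4 [order #4] limit_buy(price=100, qty=8): fills=none; bids=[#1:3@100 #4:8@100] asks=[-]
After op 5 [order #5] market_sell(qty=1): fills=#1x#5:1@100; bids=[#1:2@100 #4:8@100] asks=[-]
After op 6 [order #6] limit_sell(price=97, qty=7): fills=#1x#6:2@100 #4x#6:5@100; bids=[#4:3@100] asks=[-]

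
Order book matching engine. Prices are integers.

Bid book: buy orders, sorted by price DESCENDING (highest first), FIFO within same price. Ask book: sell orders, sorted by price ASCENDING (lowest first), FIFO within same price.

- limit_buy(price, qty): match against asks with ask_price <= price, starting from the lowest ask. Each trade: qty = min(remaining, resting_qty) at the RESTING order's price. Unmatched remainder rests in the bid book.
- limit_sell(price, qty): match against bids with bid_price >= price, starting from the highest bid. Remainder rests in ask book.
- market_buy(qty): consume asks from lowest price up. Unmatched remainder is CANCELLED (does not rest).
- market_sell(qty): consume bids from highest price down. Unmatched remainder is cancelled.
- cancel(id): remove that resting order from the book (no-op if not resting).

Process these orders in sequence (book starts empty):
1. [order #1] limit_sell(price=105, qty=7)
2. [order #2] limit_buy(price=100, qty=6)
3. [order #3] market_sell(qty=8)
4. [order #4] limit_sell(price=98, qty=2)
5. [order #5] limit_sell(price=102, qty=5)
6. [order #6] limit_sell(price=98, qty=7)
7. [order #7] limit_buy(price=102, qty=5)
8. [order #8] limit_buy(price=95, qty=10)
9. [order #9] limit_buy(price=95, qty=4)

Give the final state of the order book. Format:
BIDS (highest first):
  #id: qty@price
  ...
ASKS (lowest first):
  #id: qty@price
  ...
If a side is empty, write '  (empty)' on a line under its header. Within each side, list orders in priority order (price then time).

After op 1 [order #1] limit_sell(price=105, qty=7): fills=none; bids=[-] asks=[#1:7@105]
After op 2 [order #2] limit_buy(price=100, qty=6): fills=none; bids=[#2:6@100] asks=[#1:7@105]
After op 3 [order #3] market_sell(qty=8): fills=#2x#3:6@100; bids=[-] asks=[#1:7@105]
After op 4 [order #4] limit_sell(price=98, qty=2): fills=none; bids=[-] asks=[#4:2@98 #1:7@105]
After op 5 [order #5] limit_sell(price=102, qty=5): fills=none; bids=[-] asks=[#4:2@98 #5:5@102 #1:7@105]
After op 6 [order #6] limit_sell(price=98, qty=7): fills=none; bids=[-] asks=[#4:2@98 #6:7@98 #5:5@102 #1:7@105]
After op 7 [order #7] limit_buy(price=102, qty=5): fills=#7x#4:2@98 #7x#6:3@98; bids=[-] asks=[#6:4@98 #5:5@102 #1:7@105]
After op 8 [order #8] limit_buy(price=95, qty=10): fills=none; bids=[#8:10@95] asks=[#6:4@98 #5:5@102 #1:7@105]
After op 9 [order #9] limit_buy(price=95, qty=4): fills=none; bids=[#8:10@95 #9:4@95] asks=[#6:4@98 #5:5@102 #1:7@105]

Answer: BIDS (highest first):
  #8: 10@95
  #9: 4@95
ASKS (lowest first):
  #6: 4@98
  #5: 5@102
  #1: 7@105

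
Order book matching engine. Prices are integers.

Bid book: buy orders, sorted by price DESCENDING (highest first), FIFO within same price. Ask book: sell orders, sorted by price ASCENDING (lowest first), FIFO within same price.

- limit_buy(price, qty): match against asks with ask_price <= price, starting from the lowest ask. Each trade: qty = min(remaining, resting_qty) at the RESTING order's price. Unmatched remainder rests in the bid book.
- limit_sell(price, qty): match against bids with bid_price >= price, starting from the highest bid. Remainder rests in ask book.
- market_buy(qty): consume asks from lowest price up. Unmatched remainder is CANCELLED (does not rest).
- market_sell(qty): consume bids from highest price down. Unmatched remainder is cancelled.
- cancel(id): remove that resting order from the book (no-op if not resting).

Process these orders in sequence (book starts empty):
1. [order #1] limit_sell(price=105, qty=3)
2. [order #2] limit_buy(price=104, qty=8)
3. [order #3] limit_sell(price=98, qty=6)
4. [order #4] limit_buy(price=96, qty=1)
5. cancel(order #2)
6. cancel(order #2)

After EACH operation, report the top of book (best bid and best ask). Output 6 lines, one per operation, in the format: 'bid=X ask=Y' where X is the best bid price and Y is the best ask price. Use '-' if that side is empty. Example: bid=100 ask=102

After op 1 [order #1] limit_sell(price=105, qty=3): fills=none; bids=[-] asks=[#1:3@105]
After op 2 [order #2] limit_buy(price=104, qty=8): fills=none; bids=[#2:8@104] asks=[#1:3@105]
After op 3 [order #3] limit_sell(price=98, qty=6): fills=#2x#3:6@104; bids=[#2:2@104] asks=[#1:3@105]
After op 4 [order #4] limit_buy(price=96, qty=1): fills=none; bids=[#2:2@104 #4:1@96] asks=[#1:3@105]
After op 5 cancel(order #2): fills=none; bids=[#4:1@96] asks=[#1:3@105]
After op 6 cancel(order #2): fills=none; bids=[#4:1@96] asks=[#1:3@105]

Answer: bid=- ask=105
bid=104 ask=105
bid=104 ask=105
bid=104 ask=105
bid=96 ask=105
bid=96 ask=105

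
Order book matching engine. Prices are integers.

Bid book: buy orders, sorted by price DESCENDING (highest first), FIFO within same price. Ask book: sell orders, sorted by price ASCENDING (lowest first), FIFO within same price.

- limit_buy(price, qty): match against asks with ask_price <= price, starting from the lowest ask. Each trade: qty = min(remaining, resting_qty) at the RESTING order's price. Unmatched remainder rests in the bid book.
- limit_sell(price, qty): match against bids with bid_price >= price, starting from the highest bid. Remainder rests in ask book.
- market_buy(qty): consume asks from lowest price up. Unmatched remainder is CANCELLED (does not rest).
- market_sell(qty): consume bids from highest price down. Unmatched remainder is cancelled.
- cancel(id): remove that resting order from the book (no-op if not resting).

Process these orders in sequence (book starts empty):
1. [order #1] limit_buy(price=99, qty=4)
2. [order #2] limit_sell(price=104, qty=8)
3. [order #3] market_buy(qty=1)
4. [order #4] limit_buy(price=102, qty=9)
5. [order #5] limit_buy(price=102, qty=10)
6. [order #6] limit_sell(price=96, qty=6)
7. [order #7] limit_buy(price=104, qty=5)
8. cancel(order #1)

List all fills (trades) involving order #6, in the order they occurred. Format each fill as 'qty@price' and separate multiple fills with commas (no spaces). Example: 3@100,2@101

After op 1 [order #1] limit_buy(price=99, qty=4): fills=none; bids=[#1:4@99] asks=[-]
After op 2 [order #2] limit_sell(price=104, qty=8): fills=none; bids=[#1:4@99] asks=[#2:8@104]
After op 3 [order #3] market_buy(qty=1): fills=#3x#2:1@104; bids=[#1:4@99] asks=[#2:7@104]
After op 4 [order #4] limit_buy(price=102, qty=9): fills=none; bids=[#4:9@102 #1:4@99] asks=[#2:7@104]
After op 5 [order #5] limit_buy(price=102, qty=10): fills=none; bids=[#4:9@102 #5:10@102 #1:4@99] asks=[#2:7@104]
After op 6 [order #6] limit_sell(price=96, qty=6): fills=#4x#6:6@102; bids=[#4:3@102 #5:10@102 #1:4@99] asks=[#2:7@104]
After op 7 [order #7] limit_buy(price=104, qty=5): fills=#7x#2:5@104; bids=[#4:3@102 #5:10@102 #1:4@99] asks=[#2:2@104]
After op 8 cancel(order #1): fills=none; bids=[#4:3@102 #5:10@102] asks=[#2:2@104]

Answer: 6@102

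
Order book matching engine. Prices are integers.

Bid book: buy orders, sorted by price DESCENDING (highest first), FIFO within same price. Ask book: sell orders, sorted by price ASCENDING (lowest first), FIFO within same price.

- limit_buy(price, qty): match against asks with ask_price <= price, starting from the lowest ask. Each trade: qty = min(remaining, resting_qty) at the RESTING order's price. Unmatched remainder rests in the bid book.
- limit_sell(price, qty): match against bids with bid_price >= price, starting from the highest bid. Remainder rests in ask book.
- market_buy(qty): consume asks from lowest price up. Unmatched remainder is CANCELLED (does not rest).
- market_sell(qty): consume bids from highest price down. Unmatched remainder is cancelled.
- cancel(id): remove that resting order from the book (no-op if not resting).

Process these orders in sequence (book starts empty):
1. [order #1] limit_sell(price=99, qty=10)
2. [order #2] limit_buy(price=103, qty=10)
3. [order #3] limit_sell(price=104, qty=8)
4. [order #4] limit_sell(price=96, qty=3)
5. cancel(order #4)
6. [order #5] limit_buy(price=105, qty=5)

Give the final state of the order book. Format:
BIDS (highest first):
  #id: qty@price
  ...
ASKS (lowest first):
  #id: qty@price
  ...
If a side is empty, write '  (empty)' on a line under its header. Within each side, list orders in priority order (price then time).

Answer: BIDS (highest first):
  (empty)
ASKS (lowest first):
  #3: 3@104

Derivation:
After op 1 [order #1] limit_sell(price=99, qty=10): fills=none; bids=[-] asks=[#1:10@99]
After op 2 [order #2] limit_buy(price=103, qty=10): fills=#2x#1:10@99; bids=[-] asks=[-]
After op 3 [order #3] limit_sell(price=104, qty=8): fills=none; bids=[-] asks=[#3:8@104]
After op 4 [order #4] limit_sell(price=96, qty=3): fills=none; bids=[-] asks=[#4:3@96 #3:8@104]
After op 5 cancel(order #4): fills=none; bids=[-] asks=[#3:8@104]
After op 6 [order #5] limit_buy(price=105, qty=5): fills=#5x#3:5@104; bids=[-] asks=[#3:3@104]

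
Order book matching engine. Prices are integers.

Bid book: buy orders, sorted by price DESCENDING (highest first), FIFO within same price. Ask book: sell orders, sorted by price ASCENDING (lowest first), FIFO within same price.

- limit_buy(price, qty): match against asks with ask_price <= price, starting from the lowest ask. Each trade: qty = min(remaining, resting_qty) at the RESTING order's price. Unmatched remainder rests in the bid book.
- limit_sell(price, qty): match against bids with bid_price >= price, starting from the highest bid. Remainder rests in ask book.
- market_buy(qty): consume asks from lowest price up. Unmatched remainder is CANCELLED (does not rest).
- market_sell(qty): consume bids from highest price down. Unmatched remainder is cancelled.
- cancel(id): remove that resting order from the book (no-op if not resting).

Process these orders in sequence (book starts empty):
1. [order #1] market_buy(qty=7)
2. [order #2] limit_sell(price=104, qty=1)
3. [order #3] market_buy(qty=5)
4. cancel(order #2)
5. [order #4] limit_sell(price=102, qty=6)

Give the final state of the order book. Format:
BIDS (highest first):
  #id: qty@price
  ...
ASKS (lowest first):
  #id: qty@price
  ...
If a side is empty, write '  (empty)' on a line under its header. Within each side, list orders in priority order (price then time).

After op 1 [order #1] market_buy(qty=7): fills=none; bids=[-] asks=[-]
After op 2 [order #2] limit_sell(price=104, qty=1): fills=none; bids=[-] asks=[#2:1@104]
After op 3 [order #3] market_buy(qty=5): fills=#3x#2:1@104; bids=[-] asks=[-]
After op 4 cancel(order #2): fills=none; bids=[-] asks=[-]
After op 5 [order #4] limit_sell(price=102, qty=6): fills=none; bids=[-] asks=[#4:6@102]

Answer: BIDS (highest first):
  (empty)
ASKS (lowest first):
  #4: 6@102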